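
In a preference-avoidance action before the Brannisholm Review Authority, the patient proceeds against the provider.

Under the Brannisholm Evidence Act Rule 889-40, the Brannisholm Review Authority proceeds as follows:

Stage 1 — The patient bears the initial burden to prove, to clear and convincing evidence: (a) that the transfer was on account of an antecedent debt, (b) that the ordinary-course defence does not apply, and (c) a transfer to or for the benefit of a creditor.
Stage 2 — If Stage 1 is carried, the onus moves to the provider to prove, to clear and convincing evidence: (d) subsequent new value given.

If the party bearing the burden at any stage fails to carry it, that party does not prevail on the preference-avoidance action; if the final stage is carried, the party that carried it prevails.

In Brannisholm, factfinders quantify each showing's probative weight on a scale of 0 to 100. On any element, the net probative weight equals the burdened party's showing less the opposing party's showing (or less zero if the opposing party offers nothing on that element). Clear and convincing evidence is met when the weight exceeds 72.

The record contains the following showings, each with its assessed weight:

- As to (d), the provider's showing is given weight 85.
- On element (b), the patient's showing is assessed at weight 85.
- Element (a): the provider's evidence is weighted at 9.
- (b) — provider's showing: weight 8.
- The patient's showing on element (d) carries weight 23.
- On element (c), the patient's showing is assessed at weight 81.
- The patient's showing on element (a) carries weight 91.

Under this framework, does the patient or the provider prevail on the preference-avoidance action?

Stage 1 (patient, clear and convincing evidence, weight exceeds 72): (a) net 91−9=82 > 72 — meets; (b) net 85−8=77 > 72 — meets; (c) 81 > 72 — meets.
  All elements met. The burden passes to the provider.
Stage 2 (provider, clear and convincing evidence, weight exceeds 72): (d) net 85−23=62 ≤ 72 — fails.
  Not every element is met, so the provider fails to carry Stage 2.
The patient prevails.

patient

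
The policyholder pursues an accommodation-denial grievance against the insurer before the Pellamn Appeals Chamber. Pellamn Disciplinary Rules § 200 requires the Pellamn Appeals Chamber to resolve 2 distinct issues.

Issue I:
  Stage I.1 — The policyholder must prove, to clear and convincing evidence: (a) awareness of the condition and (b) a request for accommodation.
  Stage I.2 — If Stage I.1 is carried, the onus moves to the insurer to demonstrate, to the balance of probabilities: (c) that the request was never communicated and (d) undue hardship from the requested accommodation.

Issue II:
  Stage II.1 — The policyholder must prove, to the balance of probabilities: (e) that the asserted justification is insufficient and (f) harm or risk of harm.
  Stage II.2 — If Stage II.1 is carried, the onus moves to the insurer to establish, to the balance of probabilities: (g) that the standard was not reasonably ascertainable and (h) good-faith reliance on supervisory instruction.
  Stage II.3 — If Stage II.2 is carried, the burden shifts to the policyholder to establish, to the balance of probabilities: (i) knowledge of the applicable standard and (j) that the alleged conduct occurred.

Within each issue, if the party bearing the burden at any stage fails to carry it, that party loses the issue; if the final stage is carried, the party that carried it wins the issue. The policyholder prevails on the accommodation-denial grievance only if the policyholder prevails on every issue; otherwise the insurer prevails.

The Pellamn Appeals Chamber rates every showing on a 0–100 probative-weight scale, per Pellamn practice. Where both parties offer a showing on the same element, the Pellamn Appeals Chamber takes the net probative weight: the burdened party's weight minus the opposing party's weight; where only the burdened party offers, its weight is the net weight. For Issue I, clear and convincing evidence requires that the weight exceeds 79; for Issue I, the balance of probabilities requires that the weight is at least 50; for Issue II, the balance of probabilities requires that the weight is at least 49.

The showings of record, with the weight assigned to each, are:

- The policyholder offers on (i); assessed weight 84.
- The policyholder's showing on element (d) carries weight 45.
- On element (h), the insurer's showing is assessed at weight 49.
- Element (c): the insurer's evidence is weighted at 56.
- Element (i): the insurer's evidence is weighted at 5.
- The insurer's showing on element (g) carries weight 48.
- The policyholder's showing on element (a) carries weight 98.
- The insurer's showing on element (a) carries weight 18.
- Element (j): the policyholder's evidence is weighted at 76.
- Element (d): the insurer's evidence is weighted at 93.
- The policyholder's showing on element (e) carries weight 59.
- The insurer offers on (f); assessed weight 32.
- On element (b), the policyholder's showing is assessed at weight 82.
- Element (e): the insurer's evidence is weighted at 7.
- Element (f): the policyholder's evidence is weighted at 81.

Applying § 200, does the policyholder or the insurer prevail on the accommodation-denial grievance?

policyholder

— Issue I —
Stage I.1 — burden on policyholder; standard: clear and convincing evidence (weight exceeds 79).
    (a): 98 − 18 = 80 > 79 [met]
    (b): 82 > 79 [met]
  The policyholder carries Stage I.1; the insurer now bears the burden.
Stage I.2 — burden on insurer; standard: the balance of probabilities (weight is at least 50).
    (c): 56 ≥ 50 [met]
    (d): 93 − 45 = 48 < 50 [not met]
  Not every element is met, so the insurer fails to carry Stage I.2.
The policyholder prevails on this issue.
— Issue II —
Stage II.1 (policyholder, the balance of probabilities, weight is at least 49): (e) net 59−7=52 ≥ 49 — meets; (f) net 81−32=49 ≥ 49 — meets.
  The policyholder carries Stage II.1; the insurer now bears the burden.
Stage II.2 (insurer, the balance of probabilities, weight is at least 49): (g) 48 < 49 — fails; (h) 49 ≥ 49 — meets.
  The insurer does not carry Stage II.2.
The policyholder prevails on this issue.
Per-issue: Issue I → policyholder; Issue II → policyholder. The policyholder must prevail on every issue; overall, the policyholder prevails.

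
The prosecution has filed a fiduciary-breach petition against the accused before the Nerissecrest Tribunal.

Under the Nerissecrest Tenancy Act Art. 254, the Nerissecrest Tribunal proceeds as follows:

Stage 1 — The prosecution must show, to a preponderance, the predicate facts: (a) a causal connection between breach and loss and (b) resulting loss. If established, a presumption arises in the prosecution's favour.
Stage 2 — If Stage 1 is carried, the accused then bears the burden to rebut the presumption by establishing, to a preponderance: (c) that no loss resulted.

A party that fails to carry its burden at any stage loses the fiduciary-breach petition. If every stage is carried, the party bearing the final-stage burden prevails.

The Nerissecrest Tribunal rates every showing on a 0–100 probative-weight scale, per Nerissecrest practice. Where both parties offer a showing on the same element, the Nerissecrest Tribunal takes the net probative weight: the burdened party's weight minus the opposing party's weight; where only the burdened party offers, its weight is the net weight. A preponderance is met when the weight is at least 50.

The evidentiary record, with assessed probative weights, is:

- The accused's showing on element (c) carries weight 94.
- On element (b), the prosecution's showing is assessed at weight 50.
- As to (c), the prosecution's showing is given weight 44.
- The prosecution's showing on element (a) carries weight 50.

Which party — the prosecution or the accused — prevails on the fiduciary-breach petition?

accused

Stage 1 — burden on prosecution; standard: a preponderance (weight is at least 50).
    (a): 50 ≥ 50 [met]
    (b): 50 ≥ 50 [met]
  All elements met. The burden passes to the accused.
Stage 2 — burden on accused; standard: a preponderance (weight is at least 50).
    (c): 94 − 44 = 50 ≥ 50 [met]
  All elements met at the final stage.
With every stage satisfied, the accused prevails.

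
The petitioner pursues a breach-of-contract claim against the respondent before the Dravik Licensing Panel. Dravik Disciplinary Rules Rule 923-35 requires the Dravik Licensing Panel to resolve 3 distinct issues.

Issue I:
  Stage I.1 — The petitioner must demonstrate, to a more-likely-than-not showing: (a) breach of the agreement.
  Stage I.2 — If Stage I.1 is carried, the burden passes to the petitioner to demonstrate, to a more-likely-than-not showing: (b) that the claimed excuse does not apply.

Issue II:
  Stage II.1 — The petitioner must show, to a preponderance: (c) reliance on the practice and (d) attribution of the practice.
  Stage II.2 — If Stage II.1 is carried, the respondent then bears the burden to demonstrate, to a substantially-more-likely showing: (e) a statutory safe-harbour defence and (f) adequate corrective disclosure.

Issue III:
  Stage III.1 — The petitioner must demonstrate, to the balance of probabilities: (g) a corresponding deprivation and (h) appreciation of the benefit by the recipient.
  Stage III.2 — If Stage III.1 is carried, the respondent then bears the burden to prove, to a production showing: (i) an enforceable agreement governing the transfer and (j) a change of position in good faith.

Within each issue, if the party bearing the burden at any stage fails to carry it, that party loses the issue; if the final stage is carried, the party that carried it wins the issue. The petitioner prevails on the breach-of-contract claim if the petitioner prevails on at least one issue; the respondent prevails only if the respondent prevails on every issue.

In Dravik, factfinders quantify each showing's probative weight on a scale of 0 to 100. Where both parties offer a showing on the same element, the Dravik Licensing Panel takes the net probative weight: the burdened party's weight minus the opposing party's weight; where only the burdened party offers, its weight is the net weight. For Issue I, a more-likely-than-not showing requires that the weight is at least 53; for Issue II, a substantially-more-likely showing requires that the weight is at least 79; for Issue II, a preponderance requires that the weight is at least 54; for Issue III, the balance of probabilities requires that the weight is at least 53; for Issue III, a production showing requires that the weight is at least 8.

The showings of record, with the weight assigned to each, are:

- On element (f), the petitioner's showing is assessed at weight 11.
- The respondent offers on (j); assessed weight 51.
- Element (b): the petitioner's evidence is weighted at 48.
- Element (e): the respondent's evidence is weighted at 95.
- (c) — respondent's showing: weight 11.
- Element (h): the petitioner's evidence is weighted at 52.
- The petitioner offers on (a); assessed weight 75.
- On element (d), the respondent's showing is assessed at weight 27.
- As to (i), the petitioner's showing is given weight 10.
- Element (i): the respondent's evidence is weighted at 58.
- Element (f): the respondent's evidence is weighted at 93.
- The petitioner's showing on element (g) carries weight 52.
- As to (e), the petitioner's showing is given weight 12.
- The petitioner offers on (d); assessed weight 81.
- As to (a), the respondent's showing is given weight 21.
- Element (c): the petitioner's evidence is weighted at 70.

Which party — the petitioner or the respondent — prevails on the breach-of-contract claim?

respondent

— Issue I —
Stage I.1 (petitioner, a more-likely-than-not showing, weight is at least 53): (a) net 75−21=54 ≥ 53 — meets.
  Stage I.1 carried; the burden remains with the petitioner.
Stage I.2 (petitioner, a more-likely-than-not showing, weight is at least 53): (b) 48 < 53 — fails.
  Stage I.2 not carried; the petitioner fails its burden.
The analysis ends at Stage I.2; the respondent prevails on this issue.
— Issue II —
Stage II.1 — burden on petitioner; standard: a preponderance (weight is at least 54).
    (c): 70 − 11 = 59 ≥ 54 [met]
    (d): 81 − 27 = 54 ≥ 54 [met]
  Stage II.1 carried; the burden shifts to the respondent.
Stage II.2 — burden on respondent; standard: a substantially-more-likely showing (weight is at least 79).
    (e): 95 − 12 = 83 ≥ 79 [met]
    (f): 93 − 11 = 82 ≥ 79 [met]
  All elements met at the final stage.
All stages carried — the respondent prevails on this issue.
— Issue III —
At Stage III.1 the petitioner must meet the balance of probabilities (weight is at least 53): on (g) the weight is 52, < 53, so (g) does not meet the standard; on (h) the weight is 52, which does not reach 53, so (h) does not meet the standard.
  The petitioner does not carry Stage III.1.
The respondent prevails on this issue.
Per-issue: Issue I → respondent; Issue II → respondent; Issue III → respondent. The petitioner must prevail on at least one issue; overall, the respondent prevails.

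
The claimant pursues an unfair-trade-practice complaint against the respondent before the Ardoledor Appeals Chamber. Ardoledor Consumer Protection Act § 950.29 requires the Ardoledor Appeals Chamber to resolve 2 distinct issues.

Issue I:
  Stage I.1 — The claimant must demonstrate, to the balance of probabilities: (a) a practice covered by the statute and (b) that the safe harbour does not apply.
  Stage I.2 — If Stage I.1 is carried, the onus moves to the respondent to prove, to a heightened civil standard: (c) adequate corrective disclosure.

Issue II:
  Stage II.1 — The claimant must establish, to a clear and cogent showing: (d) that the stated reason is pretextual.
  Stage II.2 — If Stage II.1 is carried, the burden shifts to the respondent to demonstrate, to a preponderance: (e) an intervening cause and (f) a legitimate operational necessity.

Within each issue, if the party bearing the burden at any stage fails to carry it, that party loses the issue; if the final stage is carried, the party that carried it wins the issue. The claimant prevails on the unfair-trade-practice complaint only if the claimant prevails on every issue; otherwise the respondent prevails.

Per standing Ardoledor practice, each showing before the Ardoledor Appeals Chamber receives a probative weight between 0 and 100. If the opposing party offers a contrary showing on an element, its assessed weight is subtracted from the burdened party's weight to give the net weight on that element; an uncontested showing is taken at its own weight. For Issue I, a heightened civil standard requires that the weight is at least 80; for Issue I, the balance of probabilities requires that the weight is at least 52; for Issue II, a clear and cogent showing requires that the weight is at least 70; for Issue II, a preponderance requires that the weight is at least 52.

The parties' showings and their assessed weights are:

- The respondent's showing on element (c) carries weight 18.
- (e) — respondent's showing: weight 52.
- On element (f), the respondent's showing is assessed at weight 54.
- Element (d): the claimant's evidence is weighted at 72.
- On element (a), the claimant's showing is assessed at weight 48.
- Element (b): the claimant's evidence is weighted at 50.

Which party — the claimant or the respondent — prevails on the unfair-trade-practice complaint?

respondent

— Issue I —
At Stage I.1 the claimant must meet the balance of probabilities (weight is at least 52): on (a) the weight is 48, < 52, so (a) does not meet the standard; on (b) the weight is 50, < 52, so (b) does not meet the standard.
  Not every element is met, so the claimant fails to carry Stage I.1.
So the respondent prevails on this issue.
— Issue II —
Stage II.1 — burden on claimant; standard: a clear and cogent showing (weight is at least 70).
    (d): 72 ≥ 70 [met]
  All elements met. The burden passes to the respondent.
Stage II.2 — burden on respondent; standard: a preponderance (weight is at least 52).
    (e): 52 ≥ 52 [met]
    (f): 54 ≥ 52 [met]
  The respondent carries the last stage.
With every stage satisfied, the respondent prevails on this issue.
Per-issue: Issue I → respondent; Issue II → respondent. The claimant must prevail on every issue; overall, the respondent prevails.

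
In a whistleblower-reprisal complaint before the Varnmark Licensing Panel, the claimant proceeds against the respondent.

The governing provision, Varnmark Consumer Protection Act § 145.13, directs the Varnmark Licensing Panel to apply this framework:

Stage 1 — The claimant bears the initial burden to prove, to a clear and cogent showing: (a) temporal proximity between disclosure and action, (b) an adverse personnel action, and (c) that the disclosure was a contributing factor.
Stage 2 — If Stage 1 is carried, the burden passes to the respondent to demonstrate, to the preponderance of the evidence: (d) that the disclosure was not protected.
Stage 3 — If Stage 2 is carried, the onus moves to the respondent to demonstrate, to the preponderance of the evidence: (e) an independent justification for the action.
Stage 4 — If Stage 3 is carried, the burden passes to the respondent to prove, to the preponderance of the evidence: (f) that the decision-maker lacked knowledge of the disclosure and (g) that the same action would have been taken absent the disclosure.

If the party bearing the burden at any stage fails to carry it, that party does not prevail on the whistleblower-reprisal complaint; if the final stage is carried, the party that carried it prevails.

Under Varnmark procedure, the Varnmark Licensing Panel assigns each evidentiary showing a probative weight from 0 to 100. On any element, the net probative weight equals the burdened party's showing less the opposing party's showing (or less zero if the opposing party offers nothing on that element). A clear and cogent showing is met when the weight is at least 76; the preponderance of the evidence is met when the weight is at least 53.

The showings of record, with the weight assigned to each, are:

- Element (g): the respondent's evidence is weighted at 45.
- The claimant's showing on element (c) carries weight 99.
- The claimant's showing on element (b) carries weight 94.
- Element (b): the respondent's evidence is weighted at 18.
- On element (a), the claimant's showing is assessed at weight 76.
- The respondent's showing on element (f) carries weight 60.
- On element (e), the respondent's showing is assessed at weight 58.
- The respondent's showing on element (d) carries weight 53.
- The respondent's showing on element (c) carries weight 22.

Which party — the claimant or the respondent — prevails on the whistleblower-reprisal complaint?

At Stage 1 the claimant must meet a clear and cogent showing (weight is at least 76): on (a) the weight is 76, which does reach 76, so (a) meets the standard; on (b) the weight is 94 less the opposing 18 gives net 76, ≥ 76, so (b) meets the standard; on (c) the weight is 99 less the opposing 22 gives net 77, which does reach 76, so (c) meets the standard.
  Stage 1 is satisfied; the onus moves to the respondent.
At Stage 2 the respondent must meet the preponderance of the evidence (weight is at least 53): on (d) the weight is 53, which does reach 53, so (d) meets the standard.
  Stage 2 carried; the burden remains with the respondent.
At Stage 3 the respondent must meet the preponderance of the evidence (weight is at least 53): on (e) the weight is 58, ≥ 53, so (e) meets the standard.
  Stage 3 is satisfied; the respondent continues to bear the burden.
At Stage 4 the respondent must meet the preponderance of the evidence (weight is at least 53): on (f) the weight is 60, which does reach 53, so (f) meets the standard; on (g) the weight is 45, which does not reach 53, so (g) does not meet the standard.
  The respondent does not carry Stage 4.
So the claimant prevails.

claimant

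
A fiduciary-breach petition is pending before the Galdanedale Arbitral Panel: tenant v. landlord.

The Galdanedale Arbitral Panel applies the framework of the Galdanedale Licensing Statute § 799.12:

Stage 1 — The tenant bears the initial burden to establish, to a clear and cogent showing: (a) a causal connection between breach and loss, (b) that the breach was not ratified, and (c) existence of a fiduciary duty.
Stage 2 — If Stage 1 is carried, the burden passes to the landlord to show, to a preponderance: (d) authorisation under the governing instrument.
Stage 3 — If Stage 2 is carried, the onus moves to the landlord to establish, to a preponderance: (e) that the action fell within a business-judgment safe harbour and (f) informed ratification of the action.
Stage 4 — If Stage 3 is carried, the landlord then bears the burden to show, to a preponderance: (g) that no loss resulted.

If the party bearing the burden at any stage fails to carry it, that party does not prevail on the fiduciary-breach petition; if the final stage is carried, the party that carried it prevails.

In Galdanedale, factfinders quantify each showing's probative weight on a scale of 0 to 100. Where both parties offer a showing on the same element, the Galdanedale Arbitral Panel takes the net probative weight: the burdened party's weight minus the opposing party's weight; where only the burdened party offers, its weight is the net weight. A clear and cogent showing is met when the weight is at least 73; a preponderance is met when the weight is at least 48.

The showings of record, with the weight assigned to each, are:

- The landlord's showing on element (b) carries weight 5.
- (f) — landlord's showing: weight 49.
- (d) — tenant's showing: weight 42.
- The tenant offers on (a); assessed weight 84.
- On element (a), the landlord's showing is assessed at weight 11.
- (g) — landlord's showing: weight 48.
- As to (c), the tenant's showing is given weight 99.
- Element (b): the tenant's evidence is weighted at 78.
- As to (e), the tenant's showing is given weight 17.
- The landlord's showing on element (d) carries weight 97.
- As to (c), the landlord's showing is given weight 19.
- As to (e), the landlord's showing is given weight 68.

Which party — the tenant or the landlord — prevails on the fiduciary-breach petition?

Stage 1 — burden on tenant; standard: a clear and cogent showing (weight is at least 73).
    (a): 84 − 11 = 73 ≥ 73 [met]
    (b): 78 − 5 = 73 ≥ 73 [met]
    (c): 99 − 19 = 80 ≥ 73 [met]
  The tenant carries Stage 1; the landlord now bears the burden.
Stage 2 — burden on landlord; standard: a preponderance (weight is at least 48).
    (d): 97 − 42 = 55 ≥ 48 [met]
  Stage 2 is satisfied; the landlord continues to bear the burden.
Stage 3 — burden on landlord; standard: a preponderance (weight is at least 48).
    (e): 68 − 17 = 51 ≥ 48 [met]
    (f): 49 ≥ 48 [met]
  Stage 3 carried; the burden remains with the landlord.
Stage 4 — burden on landlord; standard: a preponderance (weight is at least 48).
    (g): 48 ≥ 48 [met]
  Stage 4 carried; the final stage is satisfied.
With every stage satisfied, the landlord prevails.

landlord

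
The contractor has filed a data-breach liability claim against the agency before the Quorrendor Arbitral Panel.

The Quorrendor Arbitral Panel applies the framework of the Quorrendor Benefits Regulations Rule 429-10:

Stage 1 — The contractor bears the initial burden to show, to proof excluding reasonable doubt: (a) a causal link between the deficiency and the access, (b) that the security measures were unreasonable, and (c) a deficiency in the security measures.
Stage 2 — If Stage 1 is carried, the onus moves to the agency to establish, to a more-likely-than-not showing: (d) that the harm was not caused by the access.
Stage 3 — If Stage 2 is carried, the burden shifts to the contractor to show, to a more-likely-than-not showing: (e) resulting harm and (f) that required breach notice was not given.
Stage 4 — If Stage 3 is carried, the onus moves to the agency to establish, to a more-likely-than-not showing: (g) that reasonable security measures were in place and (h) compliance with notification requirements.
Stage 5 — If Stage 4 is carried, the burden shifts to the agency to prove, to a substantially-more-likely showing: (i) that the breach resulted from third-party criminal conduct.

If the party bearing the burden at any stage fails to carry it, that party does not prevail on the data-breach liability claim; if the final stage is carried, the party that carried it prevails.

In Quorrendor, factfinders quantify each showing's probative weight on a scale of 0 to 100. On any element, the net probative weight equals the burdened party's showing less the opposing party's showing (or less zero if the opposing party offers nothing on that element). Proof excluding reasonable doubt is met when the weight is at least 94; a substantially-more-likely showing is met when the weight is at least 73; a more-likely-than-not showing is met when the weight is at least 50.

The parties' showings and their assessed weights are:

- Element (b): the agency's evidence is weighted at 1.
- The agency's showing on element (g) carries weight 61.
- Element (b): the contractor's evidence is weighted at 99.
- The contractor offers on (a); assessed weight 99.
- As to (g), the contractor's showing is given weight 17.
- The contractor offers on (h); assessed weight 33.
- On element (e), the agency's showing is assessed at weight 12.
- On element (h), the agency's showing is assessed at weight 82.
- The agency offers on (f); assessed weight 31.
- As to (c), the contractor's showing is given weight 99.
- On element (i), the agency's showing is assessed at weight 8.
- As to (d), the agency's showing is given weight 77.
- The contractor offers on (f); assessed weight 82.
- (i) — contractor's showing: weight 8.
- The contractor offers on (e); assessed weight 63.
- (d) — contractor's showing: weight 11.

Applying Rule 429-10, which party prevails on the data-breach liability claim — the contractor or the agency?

At Stage 1 the contractor must meet proof excluding reasonable doubt (weight is at least 94): on (a) the weight is 99, ≥ 94, so (a) meets the standard; on (b) the weight is 99 less the opposing 1 gives net 98, which does reach 94, so (b) meets the standard; on (c) the weight is 99, ≥ 94, so (c) meets the standard.
  Stage 1 carried; the burden shifts to the agency.
At Stage 2 the agency must meet a more-likely-than-not showing (weight is at least 50): on (d) the weight is 77 less the opposing 11 gives net 66, ≥ 50, so (d) meets the standard.
  Stage 2 is satisfied; the onus moves to the contractor.
At Stage 3 the contractor must meet a more-likely-than-not showing (weight is at least 50): on (e) the weight is 63 less the opposing 12 gives net 51, which does reach 50, so (e) meets the standard; on (f) the weight is 82 less the opposing 31 gives net 51, which does reach 50, so (f) meets the standard.
  All elements met. The burden passes to the agency.
At Stage 4 the agency must meet a more-likely-than-not showing (weight is at least 50): on (g) the weight is 61 less the opposing 17 gives net 44, < 50, so (g) does not meet the standard; on (h) the weight is 82 less the opposing 33 gives net 49, < 50, so (h) does not meet the standard.
  Stage 4 not carried; the agency fails its burden.
So the contractor prevails.

contractor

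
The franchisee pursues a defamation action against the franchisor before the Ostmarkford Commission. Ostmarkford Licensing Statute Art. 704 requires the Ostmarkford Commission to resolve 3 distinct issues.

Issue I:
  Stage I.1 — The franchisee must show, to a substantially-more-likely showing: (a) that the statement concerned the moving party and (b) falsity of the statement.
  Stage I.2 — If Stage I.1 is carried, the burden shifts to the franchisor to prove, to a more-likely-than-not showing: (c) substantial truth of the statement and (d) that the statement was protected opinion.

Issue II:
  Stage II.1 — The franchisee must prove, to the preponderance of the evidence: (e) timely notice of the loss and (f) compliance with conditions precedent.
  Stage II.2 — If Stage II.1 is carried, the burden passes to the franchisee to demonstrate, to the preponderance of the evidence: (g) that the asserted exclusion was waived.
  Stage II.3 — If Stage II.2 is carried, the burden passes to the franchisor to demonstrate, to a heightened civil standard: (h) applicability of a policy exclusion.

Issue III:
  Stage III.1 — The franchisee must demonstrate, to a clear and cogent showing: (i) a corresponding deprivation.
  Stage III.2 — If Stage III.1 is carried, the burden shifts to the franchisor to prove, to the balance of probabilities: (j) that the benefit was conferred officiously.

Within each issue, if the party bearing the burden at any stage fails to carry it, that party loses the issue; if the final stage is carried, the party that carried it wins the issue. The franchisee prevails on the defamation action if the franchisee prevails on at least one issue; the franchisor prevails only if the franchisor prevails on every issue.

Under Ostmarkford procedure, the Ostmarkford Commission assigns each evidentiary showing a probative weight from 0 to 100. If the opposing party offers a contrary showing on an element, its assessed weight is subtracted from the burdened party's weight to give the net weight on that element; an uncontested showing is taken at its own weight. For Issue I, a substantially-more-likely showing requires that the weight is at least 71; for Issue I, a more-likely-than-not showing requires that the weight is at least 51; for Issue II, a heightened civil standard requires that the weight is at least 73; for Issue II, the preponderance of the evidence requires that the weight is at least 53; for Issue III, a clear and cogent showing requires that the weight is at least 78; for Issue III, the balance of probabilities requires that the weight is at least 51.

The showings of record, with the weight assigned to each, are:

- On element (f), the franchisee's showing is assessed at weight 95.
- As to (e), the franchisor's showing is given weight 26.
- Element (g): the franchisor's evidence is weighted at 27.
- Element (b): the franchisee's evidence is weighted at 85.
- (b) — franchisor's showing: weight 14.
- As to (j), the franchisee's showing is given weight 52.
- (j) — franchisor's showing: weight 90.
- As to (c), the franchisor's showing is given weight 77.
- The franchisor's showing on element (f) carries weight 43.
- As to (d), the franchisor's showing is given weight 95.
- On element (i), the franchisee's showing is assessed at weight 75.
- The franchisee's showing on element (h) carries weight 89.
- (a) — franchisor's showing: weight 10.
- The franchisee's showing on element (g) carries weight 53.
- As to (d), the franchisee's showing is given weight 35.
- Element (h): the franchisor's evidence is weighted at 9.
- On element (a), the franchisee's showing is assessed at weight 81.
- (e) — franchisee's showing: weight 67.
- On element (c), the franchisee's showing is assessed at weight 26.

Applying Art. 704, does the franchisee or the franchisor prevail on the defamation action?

franchisor

— Issue I —
Stage I.1 (franchisee, a substantially-more-likely showing, weight is at least 71): (a) net 81−10=71 ≥ 71 — meets; (b) net 85−14=71 ≥ 71 — meets.
  The franchisee carries Stage I.1; the franchisor now bears the burden.
Stage I.2 (franchisor, a more-likely-than-not showing, weight is at least 51): (c) net 77−26=51 ≥ 51 — meets; (d) net 95−35=60 ≥ 51 — meets.
  All elements met at the final stage.
With every stage satisfied, the franchisor prevails on this issue.
— Issue II —
Stage II.1 (franchisee, the preponderance of the evidence, weight is at least 53): (e) net 67−26=41 < 53 — fails; (f) net 95−43=52 < 53 — fails.
  The franchisee does not carry Stage II.1.
The analysis ends at Stage II.1; the franchisor prevails on this issue.
— Issue III —
Stage III.1 — burden on franchisee; standard: a clear and cogent showing (weight is at least 78).
    (i): 75 < 78 [not met]
  Stage III.1 not carried; the franchisee fails its burden.
So the franchisor prevails on this issue.
Per-issue: Issue I → franchisor; Issue II → franchisor; Issue III → franchisor. The franchisee must prevail on at least one issue; overall, the franchisor prevails.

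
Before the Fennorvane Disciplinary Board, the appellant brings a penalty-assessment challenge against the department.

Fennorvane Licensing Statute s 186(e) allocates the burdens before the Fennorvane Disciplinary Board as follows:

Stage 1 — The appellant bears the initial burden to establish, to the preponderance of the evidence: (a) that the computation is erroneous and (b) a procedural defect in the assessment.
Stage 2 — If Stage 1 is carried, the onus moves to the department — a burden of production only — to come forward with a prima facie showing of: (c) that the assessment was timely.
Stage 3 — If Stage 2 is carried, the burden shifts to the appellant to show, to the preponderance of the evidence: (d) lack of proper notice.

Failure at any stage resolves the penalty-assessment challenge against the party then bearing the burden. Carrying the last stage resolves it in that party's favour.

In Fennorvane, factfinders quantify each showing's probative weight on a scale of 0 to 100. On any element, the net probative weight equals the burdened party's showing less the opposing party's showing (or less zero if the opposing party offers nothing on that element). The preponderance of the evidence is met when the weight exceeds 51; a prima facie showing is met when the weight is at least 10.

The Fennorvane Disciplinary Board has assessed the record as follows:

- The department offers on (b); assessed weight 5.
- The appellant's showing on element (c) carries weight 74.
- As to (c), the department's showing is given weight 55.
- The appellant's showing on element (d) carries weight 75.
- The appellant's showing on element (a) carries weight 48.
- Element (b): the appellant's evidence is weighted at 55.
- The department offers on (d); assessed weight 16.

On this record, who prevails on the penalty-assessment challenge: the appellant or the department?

department

Stage 1 (appellant, the preponderance of the evidence, weight exceeds 51): (a) 48 ≤ 51 — fails; (b) net 55−5=50 ≤ 51 — fails.
  The appellant does not carry Stage 1.
The department prevails.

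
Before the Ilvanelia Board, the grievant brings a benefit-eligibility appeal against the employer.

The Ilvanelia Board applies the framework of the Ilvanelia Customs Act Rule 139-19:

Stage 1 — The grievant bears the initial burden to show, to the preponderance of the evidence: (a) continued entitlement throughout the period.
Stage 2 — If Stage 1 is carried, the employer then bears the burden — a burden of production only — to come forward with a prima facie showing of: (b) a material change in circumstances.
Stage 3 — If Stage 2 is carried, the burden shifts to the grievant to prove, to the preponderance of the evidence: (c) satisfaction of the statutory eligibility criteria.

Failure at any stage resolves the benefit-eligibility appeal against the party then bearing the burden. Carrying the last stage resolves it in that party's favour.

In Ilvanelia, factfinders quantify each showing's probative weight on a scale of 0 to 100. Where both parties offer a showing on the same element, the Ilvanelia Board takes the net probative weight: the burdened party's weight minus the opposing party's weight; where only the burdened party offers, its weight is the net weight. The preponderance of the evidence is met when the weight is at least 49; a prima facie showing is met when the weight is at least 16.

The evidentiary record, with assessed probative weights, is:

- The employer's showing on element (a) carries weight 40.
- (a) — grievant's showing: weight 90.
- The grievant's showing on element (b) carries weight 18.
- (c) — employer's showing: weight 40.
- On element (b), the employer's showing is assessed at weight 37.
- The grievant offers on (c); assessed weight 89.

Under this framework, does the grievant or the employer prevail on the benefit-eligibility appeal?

grievant

At Stage 1 the grievant must meet the preponderance of the evidence (weight is at least 49): on (a) the weight is 90 less the opposing 40 gives net 50, which does reach 49, so (a) meets the standard.
  The grievant carries Stage 1; the employer now bears the burden.
At Stage 2 the employer must meet a prima facie showing (weight is at least 16): on (b) the weight is 37 less the opposing 18 gives net 19, ≥ 16, so (b) meets the standard.
  The employer carries Stage 2; the grievant now bears the burden.
At Stage 3 the grievant must meet the preponderance of the evidence (weight is at least 49): on (c) the weight is 89 less the opposing 40 gives net 49, which does reach 49, so (c) meets the standard.
  Stage 3 carried; the final stage is satisfied.
Every stage carried; the grievant prevails.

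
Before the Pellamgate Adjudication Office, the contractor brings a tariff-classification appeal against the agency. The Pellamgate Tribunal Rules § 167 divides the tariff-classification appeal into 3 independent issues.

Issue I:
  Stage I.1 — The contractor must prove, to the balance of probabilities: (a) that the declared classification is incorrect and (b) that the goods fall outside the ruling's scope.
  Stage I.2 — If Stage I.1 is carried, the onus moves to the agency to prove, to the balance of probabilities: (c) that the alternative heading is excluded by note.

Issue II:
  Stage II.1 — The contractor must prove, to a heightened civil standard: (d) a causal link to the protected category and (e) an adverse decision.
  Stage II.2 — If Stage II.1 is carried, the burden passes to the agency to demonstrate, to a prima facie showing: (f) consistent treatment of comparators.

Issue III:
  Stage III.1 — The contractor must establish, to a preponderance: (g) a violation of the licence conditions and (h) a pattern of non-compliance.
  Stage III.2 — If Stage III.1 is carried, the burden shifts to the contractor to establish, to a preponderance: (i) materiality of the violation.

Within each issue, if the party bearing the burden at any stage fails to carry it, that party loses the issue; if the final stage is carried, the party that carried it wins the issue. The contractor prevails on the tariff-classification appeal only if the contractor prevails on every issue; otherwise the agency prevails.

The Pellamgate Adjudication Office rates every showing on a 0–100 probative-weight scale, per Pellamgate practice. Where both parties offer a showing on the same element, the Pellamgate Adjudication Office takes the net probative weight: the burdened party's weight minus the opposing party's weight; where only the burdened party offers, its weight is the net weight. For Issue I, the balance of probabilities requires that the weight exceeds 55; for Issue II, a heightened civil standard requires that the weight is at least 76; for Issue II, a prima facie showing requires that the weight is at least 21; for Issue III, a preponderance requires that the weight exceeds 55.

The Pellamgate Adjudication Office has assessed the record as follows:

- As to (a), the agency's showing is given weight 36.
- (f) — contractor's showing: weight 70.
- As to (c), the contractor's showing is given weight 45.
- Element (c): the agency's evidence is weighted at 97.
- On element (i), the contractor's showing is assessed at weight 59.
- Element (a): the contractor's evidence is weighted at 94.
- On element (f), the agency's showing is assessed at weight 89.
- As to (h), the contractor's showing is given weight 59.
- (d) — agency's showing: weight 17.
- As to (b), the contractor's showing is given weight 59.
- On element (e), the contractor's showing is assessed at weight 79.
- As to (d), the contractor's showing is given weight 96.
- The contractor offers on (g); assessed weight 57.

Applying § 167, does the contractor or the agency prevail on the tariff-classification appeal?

— Issue I —
At Stage I.1 the contractor must meet the balance of probabilities (weight exceeds 55): on (a) the weight is 94 less the opposing 36 gives net 58, which does exceed 55, so (a) meets the standard; on (b) the weight is 59, > 55, so (b) meets the standard.
  The contractor carries Stage I.1; the agency now bears the burden.
At Stage I.2 the agency must meet the balance of probabilities (weight exceeds 55): on (c) the weight is 97 less the opposing 45 gives net 52, ≤ 55, so (c) does not meet the standard.
  Stage I.2 not carried; the agency fails its burden.
The analysis ends at Stage I.2; the contractor prevails on this issue.
— Issue II —
Stage II.1 (contractor, a heightened civil standard, weight is at least 76): (d) net 96−17=79 ≥ 76 — meets; (e) 79 ≥ 76 — meets.
  The contractor carries Stage II.1; the agency now bears the burden.
Stage II.2 (agency, a prima facie showing, weight is at least 21): (f) net 89−70=19 < 21 — fails.
  The agency does not carry Stage II.2.
The analysis ends at Stage II.2; the contractor prevails on this issue.
— Issue III —
Stage III.1 — burden on contractor; standard: a preponderance (weight exceeds 55).
    (g): 57 > 55 [met]
    (h): 59 > 55 [met]
  Stage III.1 is satisfied; the contractor continues to bear the burden.
Stage III.2 — burden on contractor; standard: a preponderance (weight exceeds 55).
    (i): 59 > 55 [met]
  The contractor carries the last stage.
All stages carried — the contractor prevails on this issue.
Per-issue: Issue I → contractor; Issue II → contractor; Issue III → contractor. The contractor must prevail on every issue; overall, the contractor prevails.

contractor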